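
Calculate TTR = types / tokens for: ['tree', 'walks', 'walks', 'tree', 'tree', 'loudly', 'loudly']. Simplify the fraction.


Tokens: 7
Unique types: ('loudly', 'tree', 'walks') = 3
TTR = 3/7
Already in lowest terms.

3/7


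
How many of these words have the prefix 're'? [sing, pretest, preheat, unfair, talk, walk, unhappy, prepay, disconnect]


Checking each word for prefix 're':
  'sing' -> no (count: 0)
  'pretest' -> no (count: 0)
  'preheat' -> no (count: 0)
  'unfair' -> no (count: 0)
  'talk' -> no (count: 0)
  'walk' -> no (count: 0)
  'unhappy' -> no (count: 0)
  'prepay' -> no (count: 0)
  'disconnect' -> no (count: 0)
Total with prefix 're': 0

0


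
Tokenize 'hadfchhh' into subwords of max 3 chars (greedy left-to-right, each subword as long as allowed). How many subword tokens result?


'hadfchhh' has 8 characters.
Chunking with max size 3:
  Chunk 1: 'had' (positions 0-2)
  Chunk 2: 'fch' (positions 3-5)
  Chunk 3: 'hh' (positions 6-7)
Total chunks: ceil(8 / 3) = 3

3


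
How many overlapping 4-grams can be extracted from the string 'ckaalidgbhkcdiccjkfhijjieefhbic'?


String 'ckaalidgbhkcdiccjkfhijjieefhbic' has length L = 31.
Number of overlapping n-grams = L - n + 1
Substituting: 31 - 4 + 1 = 28

28


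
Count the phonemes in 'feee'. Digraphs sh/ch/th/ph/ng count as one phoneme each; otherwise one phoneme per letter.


Parsing 'feee' greedily, digraphs first:
  'f' -> consonant phoneme (phonemes so far: 1)
  'e' -> vowel phoneme (phonemes so far: 2)
  'e' -> vowel phoneme (phonemes so far: 3)
  'e' -> vowel phoneme (phonemes so far: 4)
Total phonemes: 4

4


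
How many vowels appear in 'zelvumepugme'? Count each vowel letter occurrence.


Scanning each character of 'zelvumepugme':
  Position 1: 'z' -> consonant (running count: 0)
  Position 2: 'e' -> vowel (running count: 1)
  Position 3: 'l' -> consonant (running count: 1)
  Position 4: 'v' -> consonant (running count: 1)
  Position 5: 'u' -> vowel (running count: 2)
  Position 6: 'm' -> consonant (running count: 2)
  Position 7: 'e' -> vowel (running count: 3)
  Position 8: 'p' -> consonant (running count: 3)
  Position 9: 'u' -> vowel (running count: 4)
  Position 10: 'g' -> consonant (running count: 4)
  Position 11: 'm' -> consonant (running count: 4)
  Position 12: 'e' -> vowel (running count: 5)
Total vowels: 5

5


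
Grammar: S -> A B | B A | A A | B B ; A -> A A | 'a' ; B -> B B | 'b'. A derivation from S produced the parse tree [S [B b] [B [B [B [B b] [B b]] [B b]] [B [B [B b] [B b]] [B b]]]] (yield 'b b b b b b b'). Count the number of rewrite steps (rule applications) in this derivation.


Every bracketed nonterminal node [X ...] in the tree is produced by exactly one rule application.
Reading the tree off as a leftmost derivation:
  Step 1: S  =>  B B   (applied S -> B B)
  Step 2: B B  =>  b B   (applied B -> b)
  Step 3: b B  =>  b B B   (applied B -> B B)
  Step 4: b B B  =>  b B B B   (applied B -> B B)
  Step 5: b B B B  =>  b B B B B   (applied B -> B B)
  Step 6: b B B B B  =>  b b B B B   (applied B -> b)
  Step 7: b b B B B  =>  b b b B B   (applied B -> b)
  Step 8: b b b B B  =>  b b b b B   (applied B -> b)
  Step 9: b b b b B  =>  b b b b B B   (applied B -> B B)
  Step 10: b b b b B B  =>  b b b b B B B   (applied B -> B B)
  Step 11: b b b b B B B  =>  b b b b b B B   (applied B -> b)
  Step 12: b b b b b B B  =>  b b b b b b B   (applied B -> b)
  Step 13: b b b b b b B  =>  b b b b b b b   (applied B -> b)
Final yield: b b b b b b b
Total rewrite steps: 13

13


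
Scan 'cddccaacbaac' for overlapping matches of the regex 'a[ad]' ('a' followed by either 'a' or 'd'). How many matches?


Pattern: a[ad] means 'a' followed by either 'a' or 'd'.
Scanning 'cddccaacbaac' position-by-position:
  Pos 0: window 'cd' -> no
  Pos 1: window 'dd' -> no
  Pos 2: window 'dc' -> no
  Pos 3: window 'cc' -> no
  Pos 4: window 'ca' -> no
  Pos 5: window 'aa' -> MATCH
  Pos 6: window 'ac' -> no
  Pos 7: window 'cb' -> no
  Pos 8: window 'ba' -> no
  Pos 9: window 'aa' -> MATCH
  Pos 10: window 'ac' -> no
  Pos 11: window 'c' -> no
Total matches: 2

2


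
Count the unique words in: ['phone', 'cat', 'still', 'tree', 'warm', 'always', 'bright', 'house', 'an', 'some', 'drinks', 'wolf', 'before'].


Listing all tokens and tracking unique types:
  Token 1: 'phone' -> NEW (unique so far: 1)
  Token 2: 'cat' -> NEW (unique so far: 2)
  Token 3: 'still' -> NEW (unique so far: 3)
  Token 4: 'tree' -> NEW (unique so far: 4)
  Token 5: 'warm' -> NEW (unique so far: 5)
  Token 6: 'always' -> NEW (unique so far: 6)
  Token 7: 'bright' -> NEW (unique so far: 7)
  Token 8: 'house' -> NEW (unique so far: 8)
  Token 9: 'an' -> NEW (unique so far: 9)
  Token 10: 'some' -> NEW (unique so far: 10)
  Token 11: 'drinks' -> NEW (unique so far: 11)
  Token 12: 'wolf' -> NEW (unique so far: 12)
  Token 13: 'before' -> NEW (unique so far: 13)
Unique types: ('always', 'an', 'before', 'bright', 'cat', 'drinks', 'house', 'phone', 'some', 'still', 'tree', 'warm', 'wolf')
Vocabulary size: 13

13


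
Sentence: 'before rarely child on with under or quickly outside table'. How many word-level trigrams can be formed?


Word trigrams from [10] words:
  Trigram 1: (before rarely child)
  Trigram 2: (rarely child on)
  Trigram 3: (child on with)
  Trigram 4: (on with under)
  Trigram 5: (with under or)
  Trigram 6: (under or quickly)
  Trigram 7: (or quickly outside)
  Trigram 8: (quickly outside table)
Total word trigrams: 10 - 2 = 8

8


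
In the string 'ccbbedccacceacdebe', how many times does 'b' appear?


Scanning 'ccbbedccacceacdebe' for 'b':
  Position 2: 'b' -> MATCH (count: 1)
  Position 3: 'b' -> MATCH (count: 2)
  Position 16: 'b' -> MATCH (count: 3)
Total occurrences of 'b': 3

3


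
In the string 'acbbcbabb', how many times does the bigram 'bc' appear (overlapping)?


Scanning 'acbbcbabb' for bigram 'bc':
  Position 0: 'ac' -> no
  Position 1: 'cb' -> no
  Position 2: 'bb' -> no
  Position 3: 'bc' -> MATCH
  Position 4: 'cb' -> no
  Position 5: 'ba' -> no
  Position 6: 'ab' -> no
  Position 7: 'bb' -> no
Total matches: 1

1


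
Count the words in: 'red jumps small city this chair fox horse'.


Counting words by splitting on spaces:
  Word 1: 'red'
  Word 2: 'jumps'
  Word 3: 'small'
  Word 4: 'city'
  Word 5: 'this'
  Word 6: 'chair'
  Word 7: 'fox'
  Word 8: 'horse'
Total words: 8

8


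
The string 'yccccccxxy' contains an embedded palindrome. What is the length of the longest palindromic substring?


Scanning 'yccccccxxy' for palindromic substrings.
Substring at positions 1-6: 'cccccc'.
Check: reverse('cccccc') = 'cccccc' -> palindrome confirmed.
Neighbouring characters ('y' / 'x') break symmetry, so it cannot extend further.
No longer palindromic substring exists; longest length = 6

6


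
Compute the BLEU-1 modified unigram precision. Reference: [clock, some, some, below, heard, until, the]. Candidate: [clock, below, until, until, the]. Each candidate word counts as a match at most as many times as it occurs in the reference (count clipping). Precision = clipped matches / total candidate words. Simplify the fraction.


Reference word counts: {'below': 1, 'clock': 1, 'heard': 1, 'some': 2, 'the': 1, 'until': 1}
Checking each candidate word (with clipping):
  'clock' -> in reference (ref count 1, used 1/1) -> match (matches: 1)
  'below' -> in reference (ref count 1, used 1/1) -> match (matches: 2)
  'until' -> in reference (ref count 1, used 1/1) -> match (matches: 3)
  'until' -> ref count 1 already used up (1/1) -> clipped, no match (matches: 3)
  'the' -> in reference (ref count 1, used 1/1) -> match (matches: 4)
Clipped matches: 4, Candidate length: 5
Precision = 4/5

4/5


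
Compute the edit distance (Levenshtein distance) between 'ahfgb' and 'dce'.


Building DP table for s1='ahfgb' (len 5) and s2='dce' (len 3):
       d  c  e
    0  1  2  3
  a 1  1  2  3
  h 2  2  2  3
  f 3  3  3  3
  g 4  4  4  4
  b 5  5  5  5
Edit distance = dp[5][3] = 5

5


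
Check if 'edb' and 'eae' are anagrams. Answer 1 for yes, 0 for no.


Sort characters of 'edb': 'bde'
Sort characters of 'eae': 'aee'
Sorted forms differ -> they are NOT anagrams
Result: 0

0


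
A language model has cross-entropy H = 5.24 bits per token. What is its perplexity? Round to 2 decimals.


Perplexity formula: PP = 2^H
H = 5.24
PP = 2^5.24
Decompose: 2^5.24 = 2^5 * 2^0.24
2^5 = 32, 2^0.24 ~ 1.1809927
PP ~ 32 * 1.1809927 = 37.7917664
Rounded to 2 decimals: 37.79

37.79


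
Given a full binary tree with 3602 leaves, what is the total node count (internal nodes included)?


Leaf nodes (terminals): 3602
Internal nodes = n - 1 = 3602 - 1 = 3601
Total = leaves + internal = 3602 + 3601 = 7203

7203


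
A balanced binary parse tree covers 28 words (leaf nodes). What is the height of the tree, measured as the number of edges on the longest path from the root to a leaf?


In a balanced binary tree with n leaves the deepest leaf is ceil(log2(n)) edges below the root.
log2(28) = 4.8074
ceil(4.8074) = 5
height (edges) = 5

5


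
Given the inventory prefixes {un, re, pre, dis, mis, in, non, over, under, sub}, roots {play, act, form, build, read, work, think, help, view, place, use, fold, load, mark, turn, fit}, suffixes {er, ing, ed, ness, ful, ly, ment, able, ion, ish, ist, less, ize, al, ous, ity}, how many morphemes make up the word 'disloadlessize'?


Segmenting 'disloadlessize' against the inventory:
  'dis' -> prefix (morpheme 1)
  'load' -> root (morpheme 2)
  'less' -> suffix (morpheme 3)
  'ize' -> suffix (morpheme 4)
Total morphemes: 4

4


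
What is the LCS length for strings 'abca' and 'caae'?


DP table for LCS of 'abca' and 'caae':
       c  a  a  e
    0  0  0  0  0
  a 0  0  1  1  1
  b 0  0  1  1  1
  c 0  1  1  1  1
  a 0  1  2  2  2
LCS: 'aa'
LCS length = 2

2


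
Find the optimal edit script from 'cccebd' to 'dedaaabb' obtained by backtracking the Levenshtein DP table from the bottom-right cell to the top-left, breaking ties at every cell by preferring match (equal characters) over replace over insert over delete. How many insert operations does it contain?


Edit distance = 7. Backtracking from cell (6, 8) with preference match > replace > insert > delete,
then listing the resulting alignment 'cccebd' -> 'dedaaabb' left to right:
  Step 1: insert 'd' [insertion #1]
  Step 2: insert 'e' [insertion #2]
  Step 3: replace c->d
  Step 4: replace c->a
  Step 5: replace c->a
  Step 6: replace e->a
  Step 7: keep 'b'
  Step 8: replace d->b
Total insertions: 2

2


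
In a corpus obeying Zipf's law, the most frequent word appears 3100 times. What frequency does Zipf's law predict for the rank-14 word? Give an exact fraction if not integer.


Zipf's law: freq(rank) = f1 / rank
f1 = 3100, rank = 14
freq = 3100 / 14
GCD(3100, 14) = 2
Simplified: 1550/7

1550/7


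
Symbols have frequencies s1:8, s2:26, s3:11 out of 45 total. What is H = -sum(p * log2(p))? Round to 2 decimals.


Computing entropy H = -sum(p_i * log2(p_i)):
  s1: p = 8/45 = 0.1778, -p*log2(p) = 0.4430
  s2: p = 26/45 = 0.5778, -p*log2(p) = 0.4573
  s3: p = 11/45 = 0.2444, -p*log2(p) = 0.4968
H = sum of terms = 1.3971
Rounded to 2 decimals: 1.40

1.40


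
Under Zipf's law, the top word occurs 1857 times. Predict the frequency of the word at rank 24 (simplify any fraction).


Zipf's law: freq(rank) = f1 / rank
f1 = 1857, rank = 24
freq = 1857 / 24
GCD(1857, 24) = 3
Simplified: 619/8

619/8


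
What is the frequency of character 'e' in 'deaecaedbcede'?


Scanning 'deaecaedbcede' for 'e':
  Position 1: 'e' -> MATCH (count: 1)
  Position 3: 'e' -> MATCH (count: 2)
  Position 6: 'e' -> MATCH (count: 3)
  Position 10: 'e' -> MATCH (count: 4)
  Position 12: 'e' -> MATCH (count: 5)
Total occurrences of 'e': 5

5


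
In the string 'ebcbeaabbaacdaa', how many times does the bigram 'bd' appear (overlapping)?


Scanning 'ebcbeaabbaacdaa' for bigram 'bd':
  Position 0: 'eb' -> no
  Position 1: 'bc' -> no
  Position 2: 'cb' -> no
  Position 3: 'be' -> no
  Position 4: 'ea' -> no
  Position 5: 'aa' -> no
  Position 6: 'ab' -> no
  Position 7: 'bb' -> no
  Position 8: 'ba' -> no
  Position 9: 'aa' -> no
  Position 10: 'ac' -> no
  Position 11: 'cd' -> no
  Position 12: 'da' -> no
  Position 13: 'aa' -> no
Total matches: 0

0


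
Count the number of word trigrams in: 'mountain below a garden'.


Word trigrams from [4] words:
  Trigram 1: (mountain below a)
  Trigram 2: (below a garden)
Total word trigrams: 4 - 2 = 2

2


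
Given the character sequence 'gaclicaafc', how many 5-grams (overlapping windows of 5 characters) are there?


String 'gaclicaafc' has length L = 10.
Number of overlapping n-grams = L - n + 1
Substituting: 10 - 5 + 1 = 6

6


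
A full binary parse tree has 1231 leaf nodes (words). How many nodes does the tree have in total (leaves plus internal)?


Leaf nodes (terminals): 1231
Internal nodes = n - 1 = 1231 - 1 = 1230
Total = leaves + internal = 1231 + 1230 = 2461

2461


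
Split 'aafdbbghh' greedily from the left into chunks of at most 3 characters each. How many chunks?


'aafdbbghh' has 9 characters.
Chunking with max size 3:
  Chunk 1: 'aaf' (positions 0-2)
  Chunk 2: 'dbb' (positions 3-5)
  Chunk 3: 'ghh' (positions 6-8)
Total chunks: ceil(9 / 3) = 3

3


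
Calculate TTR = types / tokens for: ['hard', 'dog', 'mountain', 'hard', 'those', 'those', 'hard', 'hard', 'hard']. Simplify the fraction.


Tokens: 9
Unique types: ('dog', 'hard', 'mountain', 'those') = 4
TTR = 4/9
Already in lowest terms.

4/9


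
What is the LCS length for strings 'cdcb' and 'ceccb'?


DP table for LCS of 'cdcb' and 'ceccb':
       c  e  c  c  b
    0  0  0  0  0  0
  c 0  1  1  1  1  1
  d 0  1  1  1  1  1
  c 0  1  1  2  2  2
  b 0  1  1  2  2  3
LCS: 'ccb'
LCS length = 3

3


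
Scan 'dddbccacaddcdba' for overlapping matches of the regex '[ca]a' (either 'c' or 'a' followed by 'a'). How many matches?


Pattern: [ca]a means either 'c' or 'a' followed by 'a'.
Scanning 'dddbccacaddcdba' position-by-position:
  Pos 0: window 'dd' -> no
  Pos 1: window 'dd' -> no
  Pos 2: window 'db' -> no
  Pos 3: window 'bc' -> no
  Pos 4: window 'cc' -> no
  Pos 5: window 'ca' -> MATCH
  Pos 6: window 'ac' -> no
  Pos 7: window 'ca' -> MATCH
  Pos 8: window 'ad' -> no
  Pos 9: window 'dd' -> no
  Pos 10: window 'dc' -> no
  Pos 11: window 'cd' -> no
  Pos 12: window 'db' -> no
  Pos 13: window 'ba' -> no
  Pos 14: window 'a' -> no
Total matches: 2

2


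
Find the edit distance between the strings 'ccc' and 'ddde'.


Building DP table for s1='ccc' (len 3) and s2='ddde' (len 4):
       d  d  d  e
    0  1  2  3  4
  c 1  1  2  3  4
  c 2  2  2  3  4
  c 3  3  3  3  4
Edit distance = dp[3][4] = 4

4


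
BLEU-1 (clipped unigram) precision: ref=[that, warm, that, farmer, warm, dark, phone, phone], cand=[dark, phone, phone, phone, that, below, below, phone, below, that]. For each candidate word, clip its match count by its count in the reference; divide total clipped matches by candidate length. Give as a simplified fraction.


Reference word counts: {'dark': 1, 'farmer': 1, 'phone': 2, 'that': 2, 'warm': 2}
Checking each candidate word (with clipping):
  'dark' -> in reference (ref count 1, used 1/1) -> match (matches: 1)
  'phone' -> in reference (ref count 2, used 1/2) -> match (matches: 2)
  'phone' -> in reference (ref count 2, used 2/2) -> match (matches: 3)
  'phone' -> ref count 2 already used up (2/2) -> clipped, no match (matches: 3)
  'that' -> in reference (ref count 2, used 1/2) -> match (matches: 4)
  'below' -> not in reference -> no match (matches: 4)
  'below' -> not in reference -> no match (matches: 4)
  'phone' -> ref count 2 already used up (2/2) -> clipped, no match (matches: 4)
  'below' -> not in reference -> no match (matches: 4)
  'that' -> in reference (ref count 2, used 2/2) -> match (matches: 5)
Clipped matches: 5, Candidate length: 10
Precision = 5/10 = 1/2

1/2


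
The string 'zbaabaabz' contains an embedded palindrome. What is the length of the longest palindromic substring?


Scanning 'zbaabaabz' for palindromic substrings.
Substring at positions 0-8: 'zbaabaabz'.
Check: reverse('zbaabaabz') = 'zbaabaabz' -> palindrome confirmed.
No longer palindromic substring exists; longest length = 9

9


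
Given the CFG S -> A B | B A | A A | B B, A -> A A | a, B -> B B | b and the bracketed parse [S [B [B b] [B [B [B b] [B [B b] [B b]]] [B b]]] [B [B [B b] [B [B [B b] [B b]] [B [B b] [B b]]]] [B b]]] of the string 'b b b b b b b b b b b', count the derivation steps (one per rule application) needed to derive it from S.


Every bracketed nonterminal node [X ...] in the tree is produced by exactly one rule application.
Reading the tree off as a leftmost derivation:
  Step 1: S  =>  B B   (applied S -> B B)
  Step 2: B B  =>  B B B   (applied B -> B B)
  Step 3: B B B  =>  b B B   (applied B -> b)
  Step 4: b B B  =>  b B B B   (applied B -> B B)
  Step 5: b B B B  =>  b B B B B   (applied B -> B B)
  Step 6: b B B B B  =>  b b B B B   (applied B -> b)
  Step 7: b b B B B  =>  b b B B B B   (applied B -> B B)
  Step 8: b b B B B B  =>  b b b B B B   (applied B -> b)
  Step 9: b b b B B B  =>  b b b b B B   (applied B -> b)
  Step 10: b b b b B B  =>  b b b b b B   (applied B -> b)
  Step 11: b b b b b B  =>  b b b b b B B   (applied B -> B B)
  Step 12: b b b b b B B  =>  b b b b b B B B   (applied B -> B B)
  Step 13: b b b b b B B B  =>  b b b b b b B B   (applied B -> b)
  Step 14: b b b b b b B B  =>  b b b b b b B B B   (applied B -> B B)
  Step 15: b b b b b b B B B  =>  b b b b b b B B B B   (applied B -> B B)
  Step 16: b b b b b b B B B B  =>  b b b b b b b B B B   (applied B -> b)
  Step 17: b b b b b b b B B B  =>  b b b b b b b b B B   (applied B -> b)
  Step 18: b b b b b b b b B B  =>  b b b b b b b b B B B   (applied B -> B B)
  Step 19: b b b b b b b b B B B  =>  b b b b b b b b b B B   (applied B -> b)
  Step 20: b b b b b b b b b B B  =>  b b b b b b b b b b B   (applied B -> b)
  Step 21: b b b b b b b b b b B  =>  b b b b b b b b b b b   (applied B -> b)
Final yield: b b b b b b b b b b b
Total rewrite steps: 21

21


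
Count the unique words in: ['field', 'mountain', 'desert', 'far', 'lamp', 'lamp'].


Listing all tokens and tracking unique types:
  Token 1: 'field' -> NEW (unique so far: 1)
  Token 2: 'mountain' -> NEW (unique so far: 2)
  Token 3: 'desert' -> NEW (unique so far: 3)
  Token 4: 'far' -> NEW (unique so far: 4)
  Token 5: 'lamp' -> NEW (unique so far: 5)
  Token 6: 'lamp' -> duplicate (unique so far: 5)
Unique types: ('desert', 'far', 'field', 'lamp', 'mountain')
Vocabulary size: 5

5


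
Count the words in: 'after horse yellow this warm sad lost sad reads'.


Counting words by splitting on spaces:
  Word 1: 'after'
  Word 2: 'horse'
  Word 3: 'yellow'
  Word 4: 'this'
  Word 5: 'warm'
  Word 6: 'sad'
  Word 7: 'lost'
  Word 8: 'sad'
  Word 9: 'reads'
Total words: 9

9


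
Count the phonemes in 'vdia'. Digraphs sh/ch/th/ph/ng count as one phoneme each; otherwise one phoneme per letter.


Parsing 'vdia' greedily, digraphs first:
  'v' -> consonant phoneme (phonemes so far: 1)
  'd' -> consonant phoneme (phonemes so far: 2)
  'i' -> vowel phoneme (phonemes so far: 3)
  'a' -> vowel phoneme (phonemes so far: 4)
Total phonemes: 4

4


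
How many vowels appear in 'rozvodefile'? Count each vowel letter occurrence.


Scanning each character of 'rozvodefile':
  Position 1: 'r' -> consonant (running count: 0)
  Position 2: 'o' -> vowel (running count: 1)
  Position 3: 'z' -> consonant (running count: 1)
  Position 4: 'v' -> consonant (running count: 1)
  Position 5: 'o' -> vowel (running count: 2)
  Position 6: 'd' -> consonant (running count: 2)
  Position 7: 'e' -> vowel (running count: 3)
  Position 8: 'f' -> consonant (running count: 3)
  Position 9: 'i' -> vowel (running count: 4)
  Position 10: 'l' -> consonant (running count: 4)
  Position 11: 'e' -> vowel (running count: 5)
Total vowels: 5

5


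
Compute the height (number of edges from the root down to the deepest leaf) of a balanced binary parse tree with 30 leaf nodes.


In a balanced binary tree with n leaves the deepest leaf is ceil(log2(n)) edges below the root.
log2(30) = 4.9069
ceil(4.9069) = 5
height (edges) = 5

5


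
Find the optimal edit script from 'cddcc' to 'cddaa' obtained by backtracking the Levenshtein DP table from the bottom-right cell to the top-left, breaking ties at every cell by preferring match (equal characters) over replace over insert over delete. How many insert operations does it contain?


Edit distance = 2. Backtracking from cell (5, 5) with preference match > replace > insert > delete,
then listing the resulting alignment 'cddcc' -> 'cddaa' left to right:
  Step 1: keep 'c'
  Step 2: keep 'd'
  Step 3: keep 'd'
  Step 4: replace c->a
  Step 5: replace c->a
Total insertions: 0

0


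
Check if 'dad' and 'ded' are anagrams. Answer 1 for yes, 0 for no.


Sort characters of 'dad': 'add'
Sort characters of 'ded': 'dde'
Sorted forms differ -> they are NOT anagrams
Result: 0

0


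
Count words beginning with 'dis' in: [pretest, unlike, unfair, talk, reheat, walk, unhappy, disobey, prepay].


Checking each word for prefix 'dis':
  'pretest' -> no (count: 0)
  'unlike' -> no (count: 0)
  'unfair' -> no (count: 0)
  'talk' -> no (count: 0)
  'reheat' -> no (count: 0)
  'walk' -> no (count: 0)
  'unhappy' -> no (count: 0)
  'disobey' -> YES, starts with 'dis' (count: 1)
  'prepay' -> no (count: 1)
Total with prefix 'dis': 1

1


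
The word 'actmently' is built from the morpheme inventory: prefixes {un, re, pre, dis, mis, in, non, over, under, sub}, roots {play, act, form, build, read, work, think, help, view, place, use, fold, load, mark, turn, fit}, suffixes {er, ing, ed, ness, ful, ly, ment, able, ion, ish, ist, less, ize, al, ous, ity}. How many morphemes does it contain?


Segmenting 'actmently' against the inventory:
  'act' -> root (morpheme 1)
  'ment' -> suffix (morpheme 2)
  'ly' -> suffix (morpheme 3)
Total morphemes: 3

3


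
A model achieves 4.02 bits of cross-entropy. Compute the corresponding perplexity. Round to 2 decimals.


Perplexity formula: PP = 2^H
H = 4.02
PP = 2^4.02
Decompose: 2^4.02 = 2^4 * 2^0.02
2^4 = 16, 2^0.02 ~ 1.0139595
PP ~ 16 * 1.0139595 = 16.2233520
Rounded to 2 decimals: 16.22

16.22


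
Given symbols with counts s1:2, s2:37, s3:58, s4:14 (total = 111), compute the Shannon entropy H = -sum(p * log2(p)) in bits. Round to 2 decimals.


Computing entropy H = -sum(p_i * log2(p_i)):
  s1: p = 2/111 = 0.0180, -p*log2(p) = 0.1044
  s2: p = 37/111 = 0.3333, -p*log2(p) = 0.5283
  s3: p = 58/111 = 0.5225, -p*log2(p) = 0.4893
  s4: p = 14/111 = 0.1261, -p*log2(p) = 0.3767
H = sum of terms = 1.4987
Rounded to 2 decimals: 1.50

1.50


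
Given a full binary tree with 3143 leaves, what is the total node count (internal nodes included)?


Leaf nodes (terminals): 3143
Internal nodes = n - 1 = 3143 - 1 = 3142
Total = leaves + internal = 3143 + 3142 = 6285

6285


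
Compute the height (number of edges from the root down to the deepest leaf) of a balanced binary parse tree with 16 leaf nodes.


In a balanced binary tree with n leaves the deepest leaf is ceil(log2(n)) edges below the root.
log2(16) = 4.0000
ceil(4.0000) = 4
height (edges) = 4

4


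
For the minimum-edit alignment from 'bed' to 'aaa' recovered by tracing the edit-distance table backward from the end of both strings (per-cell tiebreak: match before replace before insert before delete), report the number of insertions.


Edit distance = 3. Backtracking from cell (3, 3) with preference match > replace > insert > delete,
then listing the resulting alignment 'bed' -> 'aaa' left to right:
  Step 1: replace b->a
  Step 2: replace e->a
  Step 3: replace d->a
Total insertions: 0

0


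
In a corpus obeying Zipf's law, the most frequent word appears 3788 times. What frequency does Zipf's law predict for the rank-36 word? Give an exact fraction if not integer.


Zipf's law: freq(rank) = f1 / rank
f1 = 3788, rank = 36
freq = 3788 / 36
GCD(3788, 36) = 4
Simplified: 947/9

947/9


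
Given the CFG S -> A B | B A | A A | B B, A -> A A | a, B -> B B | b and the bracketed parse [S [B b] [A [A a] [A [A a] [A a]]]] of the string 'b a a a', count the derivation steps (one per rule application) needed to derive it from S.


Every bracketed nonterminal node [X ...] in the tree is produced by exactly one rule application.
Reading the tree off as a leftmost derivation:
  Step 1: S  =>  B A   (applied S -> B A)
  Step 2: B A  =>  b A   (applied B -> b)
  Step 3: b A  =>  b A A   (applied A -> A A)
  Step 4: b A A  =>  b a A   (applied A -> a)
  Step 5: b a A  =>  b a A A   (applied A -> A A)
  Step 6: b a A A  =>  b a a A   (applied A -> a)
  Step 7: b a a A  =>  b a a a   (applied A -> a)
Final yield: b a a a
Total rewrite steps: 7

7


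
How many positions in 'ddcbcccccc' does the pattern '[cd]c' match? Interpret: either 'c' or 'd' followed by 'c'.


Pattern: [cd]c means either 'c' or 'd' followed by 'c'.
Scanning 'ddcbcccccc' position-by-position:
  Pos 0: window 'dd' -> no
  Pos 1: window 'dc' -> MATCH
  Pos 2: window 'cb' -> no
  Pos 3: window 'bc' -> no
  Pos 4: window 'cc' -> MATCH
  Pos 5: window 'cc' -> MATCH
  Pos 6: window 'cc' -> MATCH
  Pos 7: window 'cc' -> MATCH
  Pos 8: window 'cc' -> MATCH
  Pos 9: window 'c' -> no
Total matches: 6

6


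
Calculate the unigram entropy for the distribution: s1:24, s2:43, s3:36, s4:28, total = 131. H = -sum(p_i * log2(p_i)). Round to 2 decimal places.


Computing entropy H = -sum(p_i * log2(p_i)):
  s1: p = 24/131 = 0.1832, -p*log2(p) = 0.4486
  s2: p = 43/131 = 0.3282, -p*log2(p) = 0.5275
  s3: p = 36/131 = 0.2748, -p*log2(p) = 0.5121
  s4: p = 28/131 = 0.2137, -p*log2(p) = 0.4758
H = sum of terms = 1.9640
Rounded to 2 decimals: 1.96

1.96


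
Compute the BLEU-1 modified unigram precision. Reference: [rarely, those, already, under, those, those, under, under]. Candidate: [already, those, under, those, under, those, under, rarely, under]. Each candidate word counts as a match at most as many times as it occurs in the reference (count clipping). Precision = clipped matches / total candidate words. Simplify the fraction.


Reference word counts: {'already': 1, 'rarely': 1, 'those': 3, 'under': 3}
Checking each candidate word (with clipping):
  'already' -> in reference (ref count 1, used 1/1) -> match (matches: 1)
  'those' -> in reference (ref count 3, used 1/3) -> match (matches: 2)
  'under' -> in reference (ref count 3, used 1/3) -> match (matches: 3)
  'those' -> in reference (ref count 3, used 2/3) -> match (matches: 4)
  'under' -> in reference (ref count 3, used 2/3) -> match (matches: 5)
  'those' -> in reference (ref count 3, used 3/3) -> match (matches: 6)
  'under' -> in reference (ref count 3, used 3/3) -> match (matches: 7)
  'rarely' -> in reference (ref count 1, used 1/1) -> match (matches: 8)
  'under' -> ref count 3 already used up (3/3) -> clipped, no match (matches: 8)
Clipped matches: 8, Candidate length: 9
Precision = 8/9

8/9


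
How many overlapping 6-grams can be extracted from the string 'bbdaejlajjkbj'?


String 'bbdaejlajjkbj' has length L = 13.
Number of overlapping n-grams = L - n + 1
Substituting: 13 - 6 + 1 = 8

8


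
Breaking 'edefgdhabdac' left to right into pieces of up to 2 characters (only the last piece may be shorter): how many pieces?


'edefgdhabdac' has 12 characters.
Chunking with max size 2:
  Chunk 1: 'ed' (positions 0-1)
  Chunk 2: 'ef' (positions 2-3)
  Chunk 3: 'gd' (positions 4-5)
  Chunk 4: 'ha' (positions 6-7)
  Chunk 5: 'bd' (positions 8-9)
  Chunk 6: 'ac' (positions 10-11)
Total chunks: ceil(12 / 2) = 6

6


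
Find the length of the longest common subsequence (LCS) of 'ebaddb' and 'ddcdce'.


DP table for LCS of 'ebaddb' and 'ddcdce':
       d  d  c  d  c  e
    0  0  0  0  0  0  0
  e 0  0  0  0  0  0  1
  b 0  0  0  0  0  0  1
  a 0  0  0  0  0  0  1
  d 0  1  1  1  1  1  1
  d 0  1  2  2  2  2  2
  b 0  1  2  2  2  2  2
LCS: 'dd'
LCS length = 2

2


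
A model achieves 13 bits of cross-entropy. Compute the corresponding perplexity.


Perplexity formula: PP = 2^H
H = 13
PP = 2^13
PP = 2^13 = 8192

8192


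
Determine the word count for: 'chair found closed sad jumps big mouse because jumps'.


Counting words by splitting on spaces:
  Word 1: 'chair'
  Word 2: 'found'
  Word 3: 'closed'
  Word 4: 'sad'
  Word 5: 'jumps'
  Word 6: 'big'
  Word 7: 'mouse'
  Word 8: 'because'
  Word 9: 'jumps'
Total words: 9

9


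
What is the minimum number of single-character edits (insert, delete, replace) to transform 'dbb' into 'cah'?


Building DP table for s1='dbb' (len 3) and s2='cah' (len 3):
       c  a  h
    0  1  2  3
  d 1  1  2  3
  b 2  2  2  3
  b 3  3  3  3
Edit distance = dp[3][3] = 3

3


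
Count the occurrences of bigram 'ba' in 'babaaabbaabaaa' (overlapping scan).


Scanning 'babaaabbaabaaa' for bigram 'ba':
  Position 0: 'ba' -> MATCH
  Position 1: 'ab' -> no
  Position 2: 'ba' -> MATCH
  Position 3: 'aa' -> no
  Position 4: 'aa' -> no
  Position 5: 'ab' -> no
  Position 6: 'bb' -> no
  Position 7: 'ba' -> MATCH
  Position 8: 'aa' -> no
  Position 9: 'ab' -> no
  Position 10: 'ba' -> MATCH
  Position 11: 'aa' -> no
  Position 12: 'aa' -> no
Total matches: 4

4


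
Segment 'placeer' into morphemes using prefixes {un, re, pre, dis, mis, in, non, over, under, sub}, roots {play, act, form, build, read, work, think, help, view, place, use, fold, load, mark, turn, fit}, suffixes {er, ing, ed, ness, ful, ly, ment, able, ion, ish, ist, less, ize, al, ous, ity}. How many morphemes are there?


Segmenting 'placeer' against the inventory:
  'place' -> root (morpheme 1)
  'er' -> suffix (morpheme 2)
Total morphemes: 2

2


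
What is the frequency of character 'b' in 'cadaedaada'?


Scanning 'cadaedaada' for 'b':
  No matches found.
Total occurrences of 'b': 0

0


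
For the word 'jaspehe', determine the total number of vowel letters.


Scanning each character of 'jaspehe':
  Position 1: 'j' -> consonant (running count: 0)
  Position 2: 'a' -> vowel (running count: 1)
  Position 3: 's' -> consonant (running count: 1)
  Position 4: 'p' -> consonant (running count: 1)
  Position 5: 'e' -> vowel (running count: 2)
  Position 6: 'h' -> consonant (running count: 2)
  Position 7: 'e' -> vowel (running count: 3)
Total vowels: 3

3


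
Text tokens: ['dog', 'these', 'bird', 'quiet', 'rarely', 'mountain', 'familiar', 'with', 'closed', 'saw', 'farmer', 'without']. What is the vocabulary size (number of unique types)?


Listing all tokens and tracking unique types:
  Token 1: 'dog' -> NEW (unique so far: 1)
  Token 2: 'these' -> NEW (unique so far: 2)
  Token 3: 'bird' -> NEW (unique so far: 3)
  Token 4: 'quiet' -> NEW (unique so far: 4)
  Token 5: 'rarely' -> NEW (unique so far: 5)
  Token 6: 'mountain' -> NEW (unique so far: 6)
  Token 7: 'familiar' -> NEW (unique so far: 7)
  Token 8: 'with' -> NEW (unique so far: 8)
  Token 9: 'closed' -> NEW (unique so far: 9)
  Token 10: 'saw' -> NEW (unique so far: 10)
  Token 11: 'farmer' -> NEW (unique so far: 11)
  Token 12: 'without' -> NEW (unique so far: 12)
Unique types: ('bird', 'closed', 'dog', 'familiar', 'farmer', 'mountain', 'quiet', 'rarely', 'saw', 'these', 'with', 'without')
Vocabulary size: 12

12


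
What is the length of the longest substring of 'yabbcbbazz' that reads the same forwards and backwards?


Scanning 'yabbcbbazz' for palindromic substrings.
Substring at positions 1-7: 'abbcbba'.
Check: reverse('abbcbba') = 'abbcbba' -> palindrome confirmed.
Neighbouring characters ('y' / 'z') break symmetry, so it cannot extend further.
No longer palindromic substring exists; longest length = 7

7


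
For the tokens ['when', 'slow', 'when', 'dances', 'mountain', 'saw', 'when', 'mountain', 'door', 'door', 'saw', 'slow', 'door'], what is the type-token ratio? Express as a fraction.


Tokens: 13
Unique types: ('dances', 'door', 'mountain', 'saw', 'slow', 'when') = 6
TTR = 6/13
Already in lowest terms.

6/13


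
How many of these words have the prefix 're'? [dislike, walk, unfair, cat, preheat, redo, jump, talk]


Checking each word for prefix 're':
  'dislike' -> no (count: 0)
  'walk' -> no (count: 0)
  'unfair' -> no (count: 0)
  'cat' -> no (count: 0)
  'preheat' -> no (count: 0)
  'redo' -> YES, starts with 're' (count: 1)
  'jump' -> no (count: 1)
  'talk' -> no (count: 1)
Total with prefix 're': 1

1


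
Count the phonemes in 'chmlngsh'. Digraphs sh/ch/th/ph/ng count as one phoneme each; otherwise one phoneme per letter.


Parsing 'chmlngsh' greedily, digraphs first:
  'ch' -> digraph (1 consonant phoneme) (phonemes so far: 1)
  'm' -> consonant phoneme (phonemes so far: 2)
  'l' -> consonant phoneme (phonemes so far: 3)
  'ng' -> digraph (1 consonant phoneme) (phonemes so far: 4)
  'sh' -> digraph (1 consonant phoneme) (phonemes so far: 5)
Total phonemes: 5

5


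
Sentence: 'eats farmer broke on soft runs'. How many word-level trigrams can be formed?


Word trigrams from [6] words:
  Trigram 1: (eats farmer broke)
  Trigram 2: (farmer broke on)
  Trigram 3: (broke on soft)
  Trigram 4: (on soft runs)
Total word trigrams: 6 - 2 = 4

4


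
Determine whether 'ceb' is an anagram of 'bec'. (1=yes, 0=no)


Sort characters of 'ceb': 'bce'
Sort characters of 'bec': 'bce'
Sorted forms match -> they ARE anagrams
Result: 1

1


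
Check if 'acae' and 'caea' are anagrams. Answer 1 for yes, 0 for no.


Sort characters of 'acae': 'aace'
Sort characters of 'caea': 'aace'
Sorted forms match -> they ARE anagrams
Result: 1

1


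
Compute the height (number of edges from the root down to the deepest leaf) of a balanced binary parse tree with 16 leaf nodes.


In a balanced binary tree with n leaves the deepest leaf is ceil(log2(n)) edges below the root.
log2(16) = 4.0000
ceil(4.0000) = 4
height (edges) = 4

4


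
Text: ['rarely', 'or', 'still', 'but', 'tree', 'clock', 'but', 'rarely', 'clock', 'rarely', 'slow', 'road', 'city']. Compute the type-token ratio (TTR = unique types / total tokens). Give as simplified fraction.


Tokens: 13
Unique types: ('but', 'city', 'clock', 'or', 'rarely', 'road', 'slow', 'still', 'tree') = 9
TTR = 9/13
Already in lowest terms.

9/13


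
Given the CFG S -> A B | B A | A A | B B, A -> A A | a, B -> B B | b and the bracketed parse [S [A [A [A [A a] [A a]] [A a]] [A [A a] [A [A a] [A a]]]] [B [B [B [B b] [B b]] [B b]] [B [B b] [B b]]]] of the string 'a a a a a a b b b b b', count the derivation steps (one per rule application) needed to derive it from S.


Every bracketed nonterminal node [X ...] in the tree is produced by exactly one rule application.
Reading the tree off as a leftmost derivation:
  Step 1: S  =>  A B   (applied S -> A B)
  Step 2: A B  =>  A A B   (applied A -> A A)
  Step 3: A A B  =>  A A A B   (applied A -> A A)
  Step 4: A A A B  =>  A A A A B   (applied A -> A A)
  Step 5: A A A A B  =>  a A A A B   (applied A -> a)
  Step 6: a A A A B  =>  a a A A B   (applied A -> a)
  Step 7: a a A A B  =>  a a a A B   (applied A -> a)
  Step 8: a a a A B  =>  a a a A A B   (applied A -> A A)
  Step 9: a a a A A B  =>  a a a a A B   (applied A -> a)
  Step 10: a a a a A B  =>  a a a a A A B   (applied A -> A A)
  Step 11: a a a a A A B  =>  a a a a a A B   (applied A -> a)
  Step 12: a a a a a A B  =>  a a a a a a B   (applied A -> a)
  Step 13: a a a a a a B  =>  a a a a a a B B   (applied B -> B B)
  Step 14: a a a a a a B B  =>  a a a a a a B B B   (applied B -> B B)
  Step 15: a a a a a a B B B  =>  a a a a a a B B B B   (applied B -> B B)
  Step 16: a a a a a a B B B B  =>  a a a a a a b B B B   (applied B -> b)
  Step 17: a a a a a a b B B B  =>  a a a a a a b b B B   (applied B -> b)
  Step 18: a a a a a a b b B B  =>  a a a a a a b b b B   (applied B -> b)
  Step 19: a a a a a a b b b B  =>  a a a a a a b b b B B   (applied B -> B B)
  Step 20: a a a a a a b b b B B  =>  a a a a a a b b b b B   (applied B -> b)
  Step 21: a a a a a a b b b b B  =>  a a a a a a b b b b b   (applied B -> b)
Final yield: a a a a a a b b b b b
Total rewrite steps: 21

21


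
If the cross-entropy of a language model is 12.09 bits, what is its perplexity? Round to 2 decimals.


Perplexity formula: PP = 2^H
H = 12.09
PP = 2^12.09
Decompose: 2^12.09 = 2^12 * 2^0.09
2^12 = 4096, 2^0.09 ~ 1.0643702
PP ~ 4096 * 1.0643702 = 4359.6603392
Rounded to 2 decimals: 4359.66

4359.66


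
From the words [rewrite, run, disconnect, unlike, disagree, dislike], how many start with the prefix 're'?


Checking each word for prefix 're':
  'rewrite' -> YES, starts with 're' (count: 1)
  'run' -> no (count: 1)
  'disconnect' -> no (count: 1)
  'unlike' -> no (count: 1)
  'disagree' -> no (count: 1)
  'dislike' -> no (count: 1)
Total with prefix 're': 1

1


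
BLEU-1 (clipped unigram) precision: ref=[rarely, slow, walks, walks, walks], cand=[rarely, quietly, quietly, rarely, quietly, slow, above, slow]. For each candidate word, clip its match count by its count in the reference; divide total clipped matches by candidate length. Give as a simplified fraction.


Reference word counts: {'rarely': 1, 'slow': 1, 'walks': 3}
Checking each candidate word (with clipping):
  'rarely' -> in reference (ref count 1, used 1/1) -> match (matches: 1)
  'quietly' -> not in reference -> no match (matches: 1)
  'quietly' -> not in reference -> no match (matches: 1)
  'rarely' -> ref count 1 already used up (1/1) -> clipped, no match (matches: 1)
  'quietly' -> not in reference -> no match (matches: 1)
  'slow' -> in reference (ref count 1, used 1/1) -> match (matches: 2)
  'above' -> not in reference -> no match (matches: 2)
  'slow' -> ref count 1 already used up (1/1) -> clipped, no match (matches: 2)
Clipped matches: 2, Candidate length: 8
Precision = 2/8 = 1/4

1/4


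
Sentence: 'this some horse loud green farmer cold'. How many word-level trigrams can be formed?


Word trigrams from [7] words:
  Trigram 1: (this some horse)
  Trigram 2: (some horse loud)
  Trigram 3: (horse loud green)
  Trigram 4: (loud green farmer)
  Trigram 5: (green farmer cold)
Total word trigrams: 7 - 2 = 5

5


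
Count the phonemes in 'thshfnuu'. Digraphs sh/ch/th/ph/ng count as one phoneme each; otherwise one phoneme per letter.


Parsing 'thshfnuu' greedily, digraphs first:
  'th' -> digraph (1 consonant phoneme) (phonemes so far: 1)
  'sh' -> digraph (1 consonant phoneme) (phonemes so far: 2)
  'f' -> consonant phoneme (phonemes so far: 3)
  'n' -> consonant phoneme (phonemes so far: 4)
  'u' -> vowel phoneme (phonemes so far: 5)
  'u' -> vowel phoneme (phonemes so far: 6)
Total phonemes: 6

6


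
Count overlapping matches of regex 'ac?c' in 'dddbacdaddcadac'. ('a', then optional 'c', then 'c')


Pattern: ac?c means 'a', then optional 'c', then 'c'.
Scanning 'dddbacdaddcadac' position-by-position:
  Pos 0: window 'ddd' -> no
  Pos 1: window 'ddb' -> no
  Pos 2: window 'dba' -> no
  Pos 3: window 'bac' -> no
  Pos 4: window 'acd' -> MATCH
  Pos 5: window 'cda' -> no
  Pos 6: window 'dad' -> no
  Pos 7: window 'add' -> no
  Pos 8: window 'ddc' -> no
  Pos 9: window 'dca' -> no
  Pos 10: window 'cad' -> no
  Pos 11: window 'ada' -> no
  Pos 12: window 'dac' -> no
  Pos 13: window 'ac' -> MATCH
  Pos 14: window 'c' -> no
Total matches: 2

2


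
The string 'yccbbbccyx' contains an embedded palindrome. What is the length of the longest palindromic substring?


Scanning 'yccbbbccyx' for palindromic substrings.
Substring at positions 0-8: 'yccbbbccy'.
Check: reverse('yccbbbccy') = 'yccbbbccy' -> palindrome confirmed.
Neighbouring characters ('-' / 'x') break symmetry, so it cannot extend further.
No longer palindromic substring exists; longest length = 9

9


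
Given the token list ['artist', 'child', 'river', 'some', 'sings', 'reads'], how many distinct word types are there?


Listing all tokens and tracking unique types:
  Token 1: 'artist' -> NEW (unique so far: 1)
  Token 2: 'child' -> NEW (unique so far: 2)
  Token 3: 'river' -> NEW (unique so far: 3)
  Token 4: 'some' -> NEW (unique so far: 4)
  Token 5: 'sings' -> NEW (unique so far: 5)
  Token 6: 'reads' -> NEW (unique so far: 6)
Unique types: ('artist', 'child', 'reads', 'river', 'sings', 'some')
Vocabulary size: 6

6
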